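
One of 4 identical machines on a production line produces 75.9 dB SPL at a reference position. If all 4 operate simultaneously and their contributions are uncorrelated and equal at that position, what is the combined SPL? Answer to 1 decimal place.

81.9 dB SPL

4 equal incoherent sources raise the level by 10·log₁₀(4) = 6.02 dB.
L_total = 75.9 + 6.02 = 81.9 dB SPL.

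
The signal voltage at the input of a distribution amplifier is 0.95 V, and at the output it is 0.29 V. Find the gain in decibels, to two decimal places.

Voltage ratio → dB uses the 20·log₁₀ form:
20·log₁₀(0.29/0.95) = 20·log₁₀(0.3053) = -10.31 dB.

-10.31 dB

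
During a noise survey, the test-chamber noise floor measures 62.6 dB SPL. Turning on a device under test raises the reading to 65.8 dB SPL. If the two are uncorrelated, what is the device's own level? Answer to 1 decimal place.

63.0 dB SPL

Remove the background by subtracting linear intensities:
L_src = 10·log₁₀(10^(65.8/10) − 10^(62.6/10)) = 10·log₁₀(1982000) = 63.0 dB SPL.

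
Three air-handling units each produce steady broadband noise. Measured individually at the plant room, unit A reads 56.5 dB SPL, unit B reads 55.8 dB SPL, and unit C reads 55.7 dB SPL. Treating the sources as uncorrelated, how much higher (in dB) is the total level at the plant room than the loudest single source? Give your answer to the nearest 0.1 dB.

Uncorrelated sources add in intensity (power), not in dB.
L_total = 10·log₁₀(10^(56.5/10) + 10^(55.8/10) + 10^(55.7/10)) = 60.79 dB SPL.
Excess over the loudest (56.5 dB): 60.79 − 56.5 = 4.3 dB.

4.3 dB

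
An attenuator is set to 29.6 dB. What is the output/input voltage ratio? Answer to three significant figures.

Voltage ratio = 10^(dB/20).
10^(-29.6/20) = 10^(-1.480) = 0.0331.

0.0331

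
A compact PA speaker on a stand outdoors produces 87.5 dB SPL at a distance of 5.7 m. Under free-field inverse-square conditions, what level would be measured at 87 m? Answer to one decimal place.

Inverse-square spreading gives ΔL = −20·log₁₀(d₂/d₁).
ΔL = −20·log₁₀(87/5.7) = -23.67 dB, so L₂ = 87.5 + (-23.67) = 63.8 dB SPL.

63.8 dB SPL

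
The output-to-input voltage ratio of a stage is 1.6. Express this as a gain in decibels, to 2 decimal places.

4.08 dB

For a voltage ratio, dB = 20·log₁₀(V₂/V₁).
20·log₁₀(1.6) = 4.08 dB.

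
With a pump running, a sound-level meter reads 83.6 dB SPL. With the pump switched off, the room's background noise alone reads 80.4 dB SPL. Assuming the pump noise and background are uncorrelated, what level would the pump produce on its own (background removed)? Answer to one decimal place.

Background correction is a power subtraction:
L_src = 10·log₁₀(10^(83.6/10) − 10^(80.4/10)) = 10·log₁₀(119400000) = 80.8 dB SPL.

80.8 dB SPL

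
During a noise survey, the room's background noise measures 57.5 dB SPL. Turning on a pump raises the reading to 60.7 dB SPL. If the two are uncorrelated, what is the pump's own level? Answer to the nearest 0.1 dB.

Remove the background by subtracting linear intensities:
L_src = 10·log₁₀(10^(60.7/10) − 10^(57.5/10)) = 10·log₁₀(612600) = 57.9 dB SPL.

57.9 dB SPL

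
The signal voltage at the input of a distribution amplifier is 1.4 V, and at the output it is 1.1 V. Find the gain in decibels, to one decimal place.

-2.1 dB

Voltage is an amplitude quantity, so gain = 20·log₁₀(V_out/V_in).
20·log₁₀(1.1/1.4) = 20·log₁₀(0.7857) = -2.1 dB.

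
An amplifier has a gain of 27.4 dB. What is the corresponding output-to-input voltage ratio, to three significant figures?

Voltage ratio = 10^(dB/20).
10^(27.4/20) = 10^(1.370) = 23.4.

23.4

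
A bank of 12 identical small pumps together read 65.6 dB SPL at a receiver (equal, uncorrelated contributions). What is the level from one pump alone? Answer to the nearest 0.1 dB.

12 equal incoherent sources add 10·log₁₀(12) = 10.79 dB over one source.
L_one = 65.6 − 10.79 = 54.8 dB SPL.

54.8 dB SPL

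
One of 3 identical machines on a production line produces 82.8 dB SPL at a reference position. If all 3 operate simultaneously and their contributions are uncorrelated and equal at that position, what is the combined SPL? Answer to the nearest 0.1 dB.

87.6 dB SPL

3 equal incoherent sources raise the level by 10·log₁₀(3) = 4.77 dB.
L_total = 82.8 + 4.77 = 87.6 dB SPL.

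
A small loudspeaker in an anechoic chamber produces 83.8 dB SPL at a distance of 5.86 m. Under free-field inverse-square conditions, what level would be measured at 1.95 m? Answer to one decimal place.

Inverse-square spreading gives ΔL = −20·log₁₀(d₂/d₁).
ΔL = −20·log₁₀(1.95/5.86) = 9.56 dB, so L₂ = 83.8 + (9.56) = 93.4 dB SPL.

93.4 dB SPL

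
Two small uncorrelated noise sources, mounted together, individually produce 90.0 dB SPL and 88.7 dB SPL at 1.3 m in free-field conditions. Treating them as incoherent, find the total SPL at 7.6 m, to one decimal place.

Combined at 1.3 m: 10·log₁₀(10^(90.0/10)+10^(88.7/10)) = 92.41 dB SPL.
Then apply −20·log₁₀(7.6/1.3) = -15.34 dB → 77.1 dB SPL.

77.1 dB SPL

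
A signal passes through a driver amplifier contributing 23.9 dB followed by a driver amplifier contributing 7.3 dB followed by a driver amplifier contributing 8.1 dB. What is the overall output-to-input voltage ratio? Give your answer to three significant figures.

Net gain = 23.9 + 7.3 + 8.1 = 39.3 dB.
Voltage ratio = 10^(39.3/20) = 92.3.

92.3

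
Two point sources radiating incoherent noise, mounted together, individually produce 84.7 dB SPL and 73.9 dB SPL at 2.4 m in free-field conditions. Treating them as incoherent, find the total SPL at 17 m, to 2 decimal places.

Combined at 2.4 m: 10·log₁₀(10^(84.7/10)+10^(73.9/10)) = 85.047 dB SPL.
Then apply −20·log₁₀(17/2.4) = -17.005 dB → 68.04 dB SPL.

68.04 dB SPL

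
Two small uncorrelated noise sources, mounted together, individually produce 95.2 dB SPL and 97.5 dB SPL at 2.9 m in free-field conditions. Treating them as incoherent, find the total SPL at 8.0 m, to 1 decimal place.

90.7 dB SPL

Combined at 2.9 m: 10·log₁₀(10^(95.2/10)+10^(97.5/10)) = 99.51 dB SPL.
Then apply −20·log₁₀(8.0/2.9) = -8.81 dB → 90.7 dB SPL.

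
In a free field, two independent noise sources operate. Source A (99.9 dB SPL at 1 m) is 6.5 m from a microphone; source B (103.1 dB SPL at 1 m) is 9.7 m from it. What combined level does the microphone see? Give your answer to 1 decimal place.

At the listener: L_A = 99.9 − 20·log₁₀(6.5) = 83.64 dB; L_B = 103.1 − 20·log₁₀(9.7) = 83.36 dB.
Combined: 10·log₁₀(10^(83.64/10)+10^(83.36/10)) = 86.5 dB SPL.

86.5 dB SPL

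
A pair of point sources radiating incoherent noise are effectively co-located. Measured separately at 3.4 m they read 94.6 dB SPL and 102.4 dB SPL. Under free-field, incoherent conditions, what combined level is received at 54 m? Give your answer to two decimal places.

Combined at 3.4 m: 10·log₁₀(10^(94.6/10)+10^(102.4/10)) = 103.067 dB SPL.
Then apply −20·log₁₀(54/3.4) = -24.018 dB → 79.05 dB SPL.

79.05 dB SPL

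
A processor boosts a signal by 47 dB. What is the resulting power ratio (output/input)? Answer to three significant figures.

Power ratio = 10^(dB/10).
10^(47/10) = 10^(4.700) = 50100.

50100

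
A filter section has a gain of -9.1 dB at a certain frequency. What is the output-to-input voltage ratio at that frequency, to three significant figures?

Voltage ratio = 10^(dB/20).
10^(-9.1/20) = 10^(-0.4550) = 0.351.

0.351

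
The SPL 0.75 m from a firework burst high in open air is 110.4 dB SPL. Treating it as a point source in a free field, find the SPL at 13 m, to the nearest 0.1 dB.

85.6 dB SPL

Free-field point source: level drops by 20·log₁₀ of the distance ratio.
ΔL = −20·log₁₀(13/0.75) = -24.78 dB, so L₂ = 110.4 + (-24.78) = 85.6 dB SPL.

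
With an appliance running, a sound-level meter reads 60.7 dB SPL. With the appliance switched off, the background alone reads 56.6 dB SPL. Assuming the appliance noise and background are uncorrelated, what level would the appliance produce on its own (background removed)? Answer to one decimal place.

58.6 dB SPL

Remove the background by subtracting linear intensities:
L_src = 10·log₁₀(10^(60.7/10) − 10^(56.6/10)) = 10·log₁₀(717800) = 58.6 dB SPL.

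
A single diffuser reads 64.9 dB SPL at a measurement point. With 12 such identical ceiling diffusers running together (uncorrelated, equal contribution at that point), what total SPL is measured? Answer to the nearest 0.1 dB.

12 equal incoherent sources raise the level by 10·log₁₀(12) = 10.79 dB.
L_total = 64.9 + 10.79 = 75.7 dB SPL.

75.7 dB SPL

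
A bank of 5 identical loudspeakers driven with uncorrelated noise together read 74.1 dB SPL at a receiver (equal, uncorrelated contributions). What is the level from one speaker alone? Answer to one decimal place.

5 equal incoherent sources add 10·log₁₀(5) = 6.99 dB over one source.
L_one = 74.1 − 6.99 = 67.1 dB SPL.

67.1 dB SPL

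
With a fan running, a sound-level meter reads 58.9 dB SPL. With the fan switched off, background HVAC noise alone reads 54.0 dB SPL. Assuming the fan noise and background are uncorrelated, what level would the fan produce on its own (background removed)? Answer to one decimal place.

Subtract intensities: L_src = 10·log₁₀(10^(L_total/10) − 10^(L_bg/10)).
L_src = 10·log₁₀(10^(58.9/10) − 10^(54.0/10)) = 10·log₁₀(525100) = 57.2 dB SPL.

57.2 dB SPL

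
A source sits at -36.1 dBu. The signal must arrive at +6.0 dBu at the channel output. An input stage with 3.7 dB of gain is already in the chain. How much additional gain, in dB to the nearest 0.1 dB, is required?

The required make-up gain is the shortfall in the dB sum.
G = +6.0 − (-36.1) − 3.7 = 38.4 dB.

38.4 dB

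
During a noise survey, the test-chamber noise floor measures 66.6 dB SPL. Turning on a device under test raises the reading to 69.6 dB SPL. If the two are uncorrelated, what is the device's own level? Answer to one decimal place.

Remove the background by subtracting linear intensities:
L_src = 10·log₁₀(10^(69.6/10) − 10^(66.6/10)) = 10·log₁₀(4549000) = 66.6 dB SPL.

66.6 dB SPL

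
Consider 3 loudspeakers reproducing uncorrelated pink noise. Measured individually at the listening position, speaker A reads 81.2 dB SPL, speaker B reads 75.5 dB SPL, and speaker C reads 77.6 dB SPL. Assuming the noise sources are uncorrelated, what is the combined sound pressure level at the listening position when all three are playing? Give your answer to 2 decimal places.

Uncorrelated sources add in intensity (power), not in dB.
L_total = 10·log₁₀(10^(81.2/10) + 10^(75.5/10) + 10^(77.6/10)) = 10·log₁₀(224900000) = 83.52 dB SPL.

83.52 dB SPL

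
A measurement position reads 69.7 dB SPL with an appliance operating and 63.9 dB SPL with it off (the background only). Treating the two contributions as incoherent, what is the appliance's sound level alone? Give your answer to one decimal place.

68.4 dB SPL

Subtract intensities: L_src = 10·log₁₀(10^(L_total/10) − 10^(L_bg/10)).
L_src = 10·log₁₀(10^(69.7/10) − 10^(63.9/10)) = 10·log₁₀(6878000) = 68.4 dB SPL.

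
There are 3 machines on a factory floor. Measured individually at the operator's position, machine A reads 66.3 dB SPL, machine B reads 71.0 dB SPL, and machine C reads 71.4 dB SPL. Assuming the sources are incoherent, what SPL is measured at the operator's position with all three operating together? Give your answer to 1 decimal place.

Add the sources as powers (linear), then convert back to dB:
L_total = 10·log₁₀(10^(66.3/10) + 10^(71.0/10) + 10^(71.4/10)) = 10·log₁₀(30660000) = 74.9 dB SPL.

74.9 dB SPL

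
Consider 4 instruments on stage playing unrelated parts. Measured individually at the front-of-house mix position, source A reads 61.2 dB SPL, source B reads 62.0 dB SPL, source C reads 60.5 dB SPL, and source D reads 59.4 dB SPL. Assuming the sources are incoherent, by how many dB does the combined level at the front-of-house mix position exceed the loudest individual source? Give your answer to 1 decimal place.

4.9 dB

Uncorrelated sources add in intensity (power), not in dB.
L_total = 10·log₁₀(10^(61.2/10) + 10^(62.0/10) + 10^(60.5/10) + 10^(59.4/10)) = 66.90 dB SPL.
Excess over the loudest (62.0 dB): 66.90 − 62.0 = 4.9 dB.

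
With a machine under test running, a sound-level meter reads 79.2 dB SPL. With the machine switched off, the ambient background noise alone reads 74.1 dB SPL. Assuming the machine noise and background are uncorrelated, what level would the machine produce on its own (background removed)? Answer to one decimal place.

77.6 dB SPL

Remove the background by subtracting linear intensities:
L_src = 10·log₁₀(10^(79.2/10) − 10^(74.1/10)) = 10·log₁₀(57470000) = 77.6 dB SPL.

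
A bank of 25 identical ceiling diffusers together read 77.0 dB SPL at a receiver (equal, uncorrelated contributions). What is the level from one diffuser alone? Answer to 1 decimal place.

63.0 dB SPL

25 equal incoherent sources add 10·log₁₀(25) = 13.98 dB over one source.
L_one = 77.0 − 13.98 = 63.0 dB SPL.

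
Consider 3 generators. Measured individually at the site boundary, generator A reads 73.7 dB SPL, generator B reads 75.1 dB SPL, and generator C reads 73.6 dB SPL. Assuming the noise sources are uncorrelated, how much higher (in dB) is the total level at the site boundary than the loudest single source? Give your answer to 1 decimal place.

3.9 dB

Uncorrelated sources add in intensity (power), not in dB.
L_total = 10·log₁₀(10^(73.7/10) + 10^(75.1/10) + 10^(73.6/10)) = 78.96 dB SPL.
Excess over the loudest (75.1 dB): 78.96 − 75.1 = 3.9 dB.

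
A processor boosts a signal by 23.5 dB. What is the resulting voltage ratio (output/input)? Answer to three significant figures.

15.0

Voltage ratio = 10^(dB/20).
10^(23.5/20) = 10^(1.175) = 15.0.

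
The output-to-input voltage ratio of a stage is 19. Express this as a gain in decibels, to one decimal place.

25.6 dB

Voltage is an amplitude quantity, so gain = 20·log₁₀(V_out/V_in).
20·log₁₀(19) = 25.6 dB.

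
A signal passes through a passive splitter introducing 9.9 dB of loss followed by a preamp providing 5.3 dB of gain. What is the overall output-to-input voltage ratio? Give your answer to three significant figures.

Net gain = (−9.9) + 5.3 = -4.6 dB.
Voltage ratio = 10^(-4.6/20) = 0.589.

0.589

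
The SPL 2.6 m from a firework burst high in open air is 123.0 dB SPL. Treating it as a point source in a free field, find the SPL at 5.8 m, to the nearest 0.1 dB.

116.0 dB SPL

Free-field point source: level drops by 20·log₁₀ of the distance ratio.
ΔL = −20·log₁₀(5.8/2.6) = -6.97 dB, so L₂ = 123.0 + (-6.97) = 116.0 dB SPL.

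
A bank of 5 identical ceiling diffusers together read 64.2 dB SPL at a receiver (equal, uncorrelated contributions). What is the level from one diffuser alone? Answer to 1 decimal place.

57.2 dB SPL

5 equal incoherent sources add 10·log₁₀(5) = 6.99 dB over one source.
L_one = 64.2 − 6.99 = 57.2 dB SPL.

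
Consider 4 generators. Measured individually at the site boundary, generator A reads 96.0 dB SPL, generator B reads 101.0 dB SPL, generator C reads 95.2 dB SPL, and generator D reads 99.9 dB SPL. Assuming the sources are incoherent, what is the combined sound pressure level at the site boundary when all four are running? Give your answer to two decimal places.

Add the sources as powers (linear), then convert back to dB:
L_total = 10·log₁₀(10^(96.0/10) + 10^(101.0/10) + 10^(95.2/10) + 10^(99.9/10)) = 10·log₁₀(29654000000) = 104.72 dB SPL.

104.72 dB SPL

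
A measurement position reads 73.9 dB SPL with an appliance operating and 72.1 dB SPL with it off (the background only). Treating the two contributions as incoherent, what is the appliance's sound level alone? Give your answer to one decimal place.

Background correction is a power subtraction:
L_src = 10·log₁₀(10^(73.9/10) − 10^(72.1/10)) = 10·log₁₀(8329000) = 69.2 dB SPL.

69.2 dB SPL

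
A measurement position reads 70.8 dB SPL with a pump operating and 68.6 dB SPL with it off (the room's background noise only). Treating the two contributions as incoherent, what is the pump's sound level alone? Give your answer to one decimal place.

66.8 dB SPL

Subtract intensities: L_src = 10·log₁₀(10^(L_total/10) − 10^(L_bg/10)).
L_src = 10·log₁₀(10^(70.8/10) − 10^(68.6/10)) = 10·log₁₀(4778000) = 66.8 dB SPL.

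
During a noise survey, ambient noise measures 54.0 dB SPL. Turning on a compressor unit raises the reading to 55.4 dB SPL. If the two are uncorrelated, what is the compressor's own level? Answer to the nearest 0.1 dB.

49.8 dB SPL

Subtract intensities: L_src = 10·log₁₀(10^(L_total/10) − 10^(L_bg/10)).
L_src = 10·log₁₀(10^(55.4/10) − 10^(54.0/10)) = 10·log₁₀(95550) = 49.8 dB SPL.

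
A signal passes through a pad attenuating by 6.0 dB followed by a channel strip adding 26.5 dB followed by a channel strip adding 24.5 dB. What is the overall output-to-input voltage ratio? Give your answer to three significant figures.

Net gain = (−6.0) + 26.5 + 24.5 = 45.0 dB.
Voltage ratio = 10^(45.0/20) = 178.

178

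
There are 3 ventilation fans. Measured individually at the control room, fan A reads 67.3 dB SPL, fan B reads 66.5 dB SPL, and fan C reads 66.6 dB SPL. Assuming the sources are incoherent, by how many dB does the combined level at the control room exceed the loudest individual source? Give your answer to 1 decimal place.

Add the sources as powers (linear), then convert back to dB:
L_total = 10·log₁₀(10^(67.3/10) + 10^(66.5/10) + 10^(66.6/10)) = 71.59 dB SPL.
Excess over the loudest (67.3 dB): 71.59 − 67.3 = 4.3 dB.

4.3 dB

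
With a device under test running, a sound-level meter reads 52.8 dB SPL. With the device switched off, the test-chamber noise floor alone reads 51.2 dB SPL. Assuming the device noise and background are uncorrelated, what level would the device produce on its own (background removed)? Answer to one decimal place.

Remove the background by subtracting linear intensities:
L_src = 10·log₁₀(10^(52.8/10) − 10^(51.2/10)) = 10·log₁₀(58720) = 47.7 dB SPL.

47.7 dB SPL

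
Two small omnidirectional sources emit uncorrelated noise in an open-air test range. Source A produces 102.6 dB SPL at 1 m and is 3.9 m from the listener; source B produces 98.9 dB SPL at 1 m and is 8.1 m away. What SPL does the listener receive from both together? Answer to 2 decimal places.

91.19 dB SPL

At the listener: L_A = 102.6 − 20·log₁₀(3.9) = 90.779 dB; L_B = 98.9 − 20·log₁₀(8.1) = 80.730 dB.
Combined: 10·log₁₀(10^(90.779/10)+10^(80.730/10)) = 91.19 dB SPL.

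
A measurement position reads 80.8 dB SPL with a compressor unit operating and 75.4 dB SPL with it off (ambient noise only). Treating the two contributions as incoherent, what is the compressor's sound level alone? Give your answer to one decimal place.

79.3 dB SPL

Remove the background by subtracting linear intensities:
L_src = 10·log₁₀(10^(80.8/10) − 10^(75.4/10)) = 10·log₁₀(85550000) = 79.3 dB SPL.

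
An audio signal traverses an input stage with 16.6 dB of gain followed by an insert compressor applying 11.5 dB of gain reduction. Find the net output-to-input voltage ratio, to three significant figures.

Net gain = 16.6 + (−11.5) = 5.1 dB.
Voltage ratio = 10^(5.1/20) = 1.80.

1.80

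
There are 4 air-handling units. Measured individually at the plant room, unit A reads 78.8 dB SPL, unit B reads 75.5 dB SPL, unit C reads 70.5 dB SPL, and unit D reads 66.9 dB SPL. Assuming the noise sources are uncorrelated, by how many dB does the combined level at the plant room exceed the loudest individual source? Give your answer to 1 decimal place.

Add the sources as powers (linear), then convert back to dB:
L_total = 10·log₁₀(10^(78.8/10) + 10^(75.5/10) + 10^(70.5/10) + 10^(66.9/10)) = 81.05 dB SPL.
Excess over the loudest (78.8 dB): 81.05 − 78.8 = 2.3 dB.

2.3 dB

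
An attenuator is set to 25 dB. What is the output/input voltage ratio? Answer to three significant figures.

Voltage ratio = 10^(dB/20).
10^(-25/20) = 10^(-1.250) = 0.0562.

0.0562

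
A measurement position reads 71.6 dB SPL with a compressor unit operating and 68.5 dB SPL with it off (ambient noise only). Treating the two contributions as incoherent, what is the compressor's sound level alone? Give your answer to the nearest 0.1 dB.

68.7 dB SPL

Subtract intensities: L_src = 10·log₁₀(10^(L_total/10) − 10^(L_bg/10)).
L_src = 10·log₁₀(10^(71.6/10) − 10^(68.5/10)) = 10·log₁₀(7375000) = 68.7 dB SPL.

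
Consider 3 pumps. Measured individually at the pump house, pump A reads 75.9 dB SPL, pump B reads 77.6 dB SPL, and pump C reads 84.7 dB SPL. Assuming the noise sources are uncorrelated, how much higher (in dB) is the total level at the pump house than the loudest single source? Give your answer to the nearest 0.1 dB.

1.2 dB

Add the sources as powers (linear), then convert back to dB:
L_total = 10·log₁₀(10^(75.9/10) + 10^(77.6/10) + 10^(84.7/10)) = 85.93 dB SPL.
Excess over the loudest (84.7 dB): 85.93 − 84.7 = 1.2 dB.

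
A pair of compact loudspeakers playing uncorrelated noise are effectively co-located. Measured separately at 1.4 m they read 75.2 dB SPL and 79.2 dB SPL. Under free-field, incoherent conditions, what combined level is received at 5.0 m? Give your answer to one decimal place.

Combined at 1.4 m: 10·log₁₀(10^(75.2/10)+10^(79.2/10)) = 80.66 dB SPL.
Then apply −20·log₁₀(5.0/1.4) = -11.06 dB → 69.6 dB SPL.

69.6 dB SPL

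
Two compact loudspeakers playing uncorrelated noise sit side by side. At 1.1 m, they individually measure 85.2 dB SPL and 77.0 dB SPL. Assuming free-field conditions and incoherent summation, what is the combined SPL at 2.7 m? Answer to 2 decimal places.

78.01 dB SPL

Combined at 1.1 m: 10·log₁₀(10^(85.2/10)+10^(77.0/10)) = 85.812 dB SPL.
Then apply −20·log₁₀(2.7/1.1) = -7.799 dB → 78.01 dB SPL.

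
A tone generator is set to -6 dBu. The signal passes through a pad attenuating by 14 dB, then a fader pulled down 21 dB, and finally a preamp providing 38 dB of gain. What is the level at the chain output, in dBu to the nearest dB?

-3 dBu

Cascaded gains and losses add directly in dB.
-6 − 14 − 21 + 38 = -3 dBu.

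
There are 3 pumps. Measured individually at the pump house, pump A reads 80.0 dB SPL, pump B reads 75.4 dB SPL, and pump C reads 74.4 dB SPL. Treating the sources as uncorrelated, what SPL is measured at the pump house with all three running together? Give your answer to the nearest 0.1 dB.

Uncorrelated sources add in intensity (power), not in dB.
L_total = 10·log₁₀(10^(80.0/10) + 10^(75.4/10) + 10^(74.4/10)) = 10·log₁₀(162200000) = 82.1 dB SPL.

82.1 dB SPL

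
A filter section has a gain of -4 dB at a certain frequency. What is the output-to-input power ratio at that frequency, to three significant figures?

Power ratio = 10^(dB/10).
10^(-4/10) = 10^(-0.4000) = 0.398.

0.398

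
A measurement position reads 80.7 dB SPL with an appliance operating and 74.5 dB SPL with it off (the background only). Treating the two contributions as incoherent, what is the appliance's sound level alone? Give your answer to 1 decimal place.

Remove the background by subtracting linear intensities:
L_src = 10·log₁₀(10^(80.7/10) − 10^(74.5/10)) = 10·log₁₀(89310000) = 79.5 dB SPL.

79.5 dB SPL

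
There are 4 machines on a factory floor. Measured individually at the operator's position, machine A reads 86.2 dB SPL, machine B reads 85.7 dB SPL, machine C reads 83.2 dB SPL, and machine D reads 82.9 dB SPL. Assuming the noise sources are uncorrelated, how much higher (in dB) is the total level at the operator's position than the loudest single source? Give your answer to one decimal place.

Uncorrelated sources add in intensity (power), not in dB.
L_total = 10·log₁₀(10^(86.2/10) + 10^(85.7/10) + 10^(83.2/10) + 10^(82.9/10)) = 90.76 dB SPL.
Excess over the loudest (86.2 dB): 90.76 − 86.2 = 4.6 dB.

4.6 dB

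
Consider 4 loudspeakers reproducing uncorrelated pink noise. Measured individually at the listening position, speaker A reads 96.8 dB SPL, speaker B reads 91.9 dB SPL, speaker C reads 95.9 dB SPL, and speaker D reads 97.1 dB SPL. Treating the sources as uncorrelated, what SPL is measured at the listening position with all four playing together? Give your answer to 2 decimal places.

101.86 dB SPL

Incoherent sources sum as intensities:
L_total = 10·log₁₀(10^(96.8/10) + 10^(91.9/10) + 10^(95.9/10) + 10^(97.1/10)) = 10·log₁₀(15354000000) = 101.86 dB SPL.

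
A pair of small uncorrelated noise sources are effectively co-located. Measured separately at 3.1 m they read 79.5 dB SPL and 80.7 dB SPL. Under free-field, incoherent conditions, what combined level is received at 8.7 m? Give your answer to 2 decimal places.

74.19 dB SPL

Combined at 3.1 m: 10·log₁₀(10^(79.5/10)+10^(80.7/10)) = 83.152 dB SPL.
Then apply −20·log₁₀(8.7/3.1) = -8.963 dB → 74.19 dB SPL.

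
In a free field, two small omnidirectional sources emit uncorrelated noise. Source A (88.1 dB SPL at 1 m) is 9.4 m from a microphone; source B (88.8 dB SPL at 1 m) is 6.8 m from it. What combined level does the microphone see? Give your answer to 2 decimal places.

At the listener: L_A = 88.1 − 20·log₁₀(9.4) = 68.637 dB; L_B = 88.8 − 20·log₁₀(6.8) = 72.150 dB.
Combined: 10·log₁₀(10^(68.637/10)+10^(72.150/10)) = 73.75 dB SPL.

73.75 dB SPL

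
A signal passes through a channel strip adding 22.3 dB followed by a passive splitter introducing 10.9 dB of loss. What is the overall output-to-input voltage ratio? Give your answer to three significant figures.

Net gain = 22.3 + (−10.9) = 11.4 dB.
Voltage ratio = 10^(11.4/20) = 3.72.

3.72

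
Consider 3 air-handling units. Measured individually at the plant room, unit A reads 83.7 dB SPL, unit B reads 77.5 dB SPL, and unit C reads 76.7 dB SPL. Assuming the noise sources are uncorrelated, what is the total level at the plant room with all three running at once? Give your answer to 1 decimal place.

85.3 dB SPL

Uncorrelated sources add in intensity (power), not in dB.
L_total = 10·log₁₀(10^(83.7/10) + 10^(77.5/10) + 10^(76.7/10)) = 10·log₁₀(337400000) = 85.3 dB SPL.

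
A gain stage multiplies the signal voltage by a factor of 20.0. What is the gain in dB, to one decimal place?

26.0 dB

Voltage is an amplitude quantity, so gain = 20·log₁₀(V_out/V_in).
20·log₁₀(20.0) = 26.0 dB.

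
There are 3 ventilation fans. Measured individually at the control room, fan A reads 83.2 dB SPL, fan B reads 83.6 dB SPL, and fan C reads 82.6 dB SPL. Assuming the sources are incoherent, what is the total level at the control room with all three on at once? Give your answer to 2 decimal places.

Incoherent sources sum as intensities:
L_total = 10·log₁₀(10^(83.2/10) + 10^(83.6/10) + 10^(82.6/10)) = 10·log₁₀(620000000) = 87.92 dB SPL.

87.92 dB SPL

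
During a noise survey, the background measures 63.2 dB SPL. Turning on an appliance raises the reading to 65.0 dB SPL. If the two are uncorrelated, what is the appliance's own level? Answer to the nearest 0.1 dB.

Remove the background by subtracting linear intensities:
L_src = 10·log₁₀(10^(65.0/10) − 10^(63.2/10)) = 10·log₁₀(1073000) = 60.3 dB SPL.

60.3 dB SPL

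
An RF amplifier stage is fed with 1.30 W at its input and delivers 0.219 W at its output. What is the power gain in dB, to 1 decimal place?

For a power ratio, dB = 10·log₁₀(P₂/P₁).
10·log₁₀(0.219/1.30) = 10·log₁₀(0.1685) = -7.7 dB.

-7.7 dB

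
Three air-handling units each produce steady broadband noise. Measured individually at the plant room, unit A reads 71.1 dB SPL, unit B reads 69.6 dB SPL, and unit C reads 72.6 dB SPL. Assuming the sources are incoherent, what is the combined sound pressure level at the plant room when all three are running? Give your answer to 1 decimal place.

76.0 dB SPL

Add the sources as powers (linear), then convert back to dB:
L_total = 10·log₁₀(10^(71.1/10) + 10^(69.6/10) + 10^(72.6/10)) = 10·log₁₀(40200000) = 76.0 dB SPL.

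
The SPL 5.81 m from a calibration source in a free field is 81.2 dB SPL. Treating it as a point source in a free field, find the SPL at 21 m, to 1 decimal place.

Inverse-square spreading gives ΔL = −20·log₁₀(d₂/d₁).
ΔL = −20·log₁₀(21/5.81) = -11.16 dB, so L₂ = 81.2 + (-11.16) = 70.0 dB SPL.

70.0 dB SPL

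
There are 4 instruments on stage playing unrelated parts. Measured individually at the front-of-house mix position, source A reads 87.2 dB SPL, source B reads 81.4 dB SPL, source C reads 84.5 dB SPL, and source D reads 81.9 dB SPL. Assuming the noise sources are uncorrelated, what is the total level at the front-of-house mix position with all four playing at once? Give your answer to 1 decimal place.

Uncorrelated sources add in intensity (power), not in dB.
L_total = 10·log₁₀(10^(87.2/10) + 10^(81.4/10) + 10^(84.5/10) + 10^(81.9/10)) = 10·log₁₀(1100000000) = 90.4 dB SPL.

90.4 dB SPL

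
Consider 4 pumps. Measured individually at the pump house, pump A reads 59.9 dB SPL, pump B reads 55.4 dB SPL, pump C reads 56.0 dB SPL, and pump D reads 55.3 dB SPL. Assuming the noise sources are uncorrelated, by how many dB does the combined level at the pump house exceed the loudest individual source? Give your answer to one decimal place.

Incoherent sources sum as intensities:
L_total = 10·log₁₀(10^(59.9/10) + 10^(55.4/10) + 10^(56.0/10) + 10^(55.3/10)) = 63.14 dB SPL.
Excess over the loudest (59.9 dB): 63.14 − 59.9 = 3.2 dB.

3.2 dB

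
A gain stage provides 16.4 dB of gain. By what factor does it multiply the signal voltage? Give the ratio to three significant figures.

6.61

Voltage ratio = 10^(dB/20).
10^(16.4/20) = 10^(0.8200) = 6.61.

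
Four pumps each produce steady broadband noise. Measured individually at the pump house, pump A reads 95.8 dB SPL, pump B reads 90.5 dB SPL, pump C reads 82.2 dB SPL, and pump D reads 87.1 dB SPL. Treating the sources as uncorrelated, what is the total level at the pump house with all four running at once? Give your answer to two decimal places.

97.48 dB SPL

Incoherent sources sum as intensities:
L_total = 10·log₁₀(10^(95.8/10) + 10^(90.5/10) + 10^(82.2/10) + 10^(87.1/10)) = 10·log₁₀(5603000000) = 97.48 dB SPL.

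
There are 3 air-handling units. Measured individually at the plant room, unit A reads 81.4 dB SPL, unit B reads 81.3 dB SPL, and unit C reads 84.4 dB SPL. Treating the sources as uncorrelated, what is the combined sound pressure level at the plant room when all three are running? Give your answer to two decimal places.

Uncorrelated sources add in intensity (power), not in dB.
L_total = 10·log₁₀(10^(81.4/10) + 10^(81.3/10) + 10^(84.4/10)) = 10·log₁₀(548400000) = 87.39 dB SPL.

87.39 dB SPL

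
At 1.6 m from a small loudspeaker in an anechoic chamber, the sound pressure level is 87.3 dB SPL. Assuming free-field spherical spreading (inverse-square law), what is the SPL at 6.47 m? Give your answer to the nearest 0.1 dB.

Free-field point source: level drops by 20·log₁₀ of the distance ratio.
ΔL = −20·log₁₀(6.47/1.6) = -12.14 dB, so L₂ = 87.3 + (-12.14) = 75.2 dB SPL.

75.2 dB SPL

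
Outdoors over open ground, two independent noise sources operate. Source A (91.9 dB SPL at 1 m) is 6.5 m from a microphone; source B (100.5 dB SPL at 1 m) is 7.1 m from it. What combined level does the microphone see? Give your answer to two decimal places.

At the listener: L_A = 91.9 − 20·log₁₀(6.5) = 75.642 dB; L_B = 100.5 − 20·log₁₀(7.1) = 83.475 dB.
Combined: 10·log₁₀(10^(75.642/10)+10^(83.475/10)) = 84.14 dB SPL.

84.14 dB SPL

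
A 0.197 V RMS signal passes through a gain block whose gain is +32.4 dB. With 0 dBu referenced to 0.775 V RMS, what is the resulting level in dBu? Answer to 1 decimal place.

Input level: 20·log₁₀(0.197/0.775) = -11.90 dBu.
Output: -11.90 + 32.4 = +20.5 dBu.

+20.5 dBu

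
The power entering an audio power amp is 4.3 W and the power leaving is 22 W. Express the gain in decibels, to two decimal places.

For a power ratio, dB = 10·log₁₀(P₂/P₁).
10·log₁₀(22/4.3) = 10·log₁₀(5.116) = 7.09 dB.

7.09 dB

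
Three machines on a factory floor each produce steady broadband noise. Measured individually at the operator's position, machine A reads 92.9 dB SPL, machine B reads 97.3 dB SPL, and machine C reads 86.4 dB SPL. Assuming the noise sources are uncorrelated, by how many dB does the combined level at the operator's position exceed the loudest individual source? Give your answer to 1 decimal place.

1.6 dB

Uncorrelated sources add in intensity (power), not in dB.
L_total = 10·log₁₀(10^(92.9/10) + 10^(97.3/10) + 10^(86.4/10)) = 98.90 dB SPL.
Excess over the loudest (97.3 dB): 98.90 − 97.3 = 1.6 dB.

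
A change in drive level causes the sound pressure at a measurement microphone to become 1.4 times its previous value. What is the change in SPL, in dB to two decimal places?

Sound pressure is an amplitude quantity: ΔL = 20·log₁₀(p₂/p₁).
20·log₁₀(1.4) = 2.92 dB.

2.92 dB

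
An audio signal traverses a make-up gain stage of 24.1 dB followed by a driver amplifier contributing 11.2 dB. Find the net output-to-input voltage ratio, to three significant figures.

58.2

Net gain = 24.1 + 11.2 = 35.3 dB.
Voltage ratio = 10^(35.3/20) = 58.2.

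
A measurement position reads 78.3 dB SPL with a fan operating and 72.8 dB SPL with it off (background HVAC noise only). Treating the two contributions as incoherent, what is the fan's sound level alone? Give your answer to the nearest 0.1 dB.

Background correction is a power subtraction:
L_src = 10·log₁₀(10^(78.3/10) − 10^(72.8/10)) = 10·log₁₀(48550000) = 76.9 dB SPL.

76.9 dB SPL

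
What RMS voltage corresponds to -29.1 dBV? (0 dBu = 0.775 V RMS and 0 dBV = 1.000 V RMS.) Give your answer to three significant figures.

0.0351 V

V = 1.000 V × 10^(-29.1/20).
= 1.000 × 0.03508 = 0.0351 V.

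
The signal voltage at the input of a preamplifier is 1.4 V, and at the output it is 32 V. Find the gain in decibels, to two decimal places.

Voltage ratio → dB uses the 20·log₁₀ form:
20·log₁₀(32/1.4) = 20·log₁₀(22.86) = 27.18 dB.

27.18 dB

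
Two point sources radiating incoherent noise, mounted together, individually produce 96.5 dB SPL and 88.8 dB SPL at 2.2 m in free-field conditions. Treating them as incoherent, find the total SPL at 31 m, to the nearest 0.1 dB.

74.2 dB SPL

Combined at 2.2 m: 10·log₁₀(10^(96.5/10)+10^(88.8/10)) = 97.18 dB SPL.
Then apply −20·log₁₀(31/2.2) = -22.98 dB → 74.2 dB SPL.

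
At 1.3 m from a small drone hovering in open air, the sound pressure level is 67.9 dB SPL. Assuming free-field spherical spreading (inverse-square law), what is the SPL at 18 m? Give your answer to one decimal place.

45.1 dB SPL

For a point source in a free field, ΔL = −20·log₁₀(d₂/d₁).
ΔL = −20·log₁₀(18/1.3) = -22.83 dB, so L₂ = 67.9 + (-22.83) = 45.1 dB SPL.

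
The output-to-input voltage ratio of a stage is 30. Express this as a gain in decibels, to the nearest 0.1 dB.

29.5 dB

Voltage is an amplitude quantity, so gain = 20·log₁₀(V_out/V_in).
20·log₁₀(30) = 29.5 dB.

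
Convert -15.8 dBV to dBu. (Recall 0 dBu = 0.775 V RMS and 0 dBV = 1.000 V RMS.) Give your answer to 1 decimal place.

-13.6 dBu

The offset between the scales is 20·log₁₀(0.775/1.000) = −2.214 dB.
So dBu = -15.8 + 2.214 = -13.6 dBu.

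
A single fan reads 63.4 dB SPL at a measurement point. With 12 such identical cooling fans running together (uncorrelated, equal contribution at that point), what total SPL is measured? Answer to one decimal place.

12 equal incoherent sources raise the level by 10·log₁₀(12) = 10.79 dB.
L_total = 63.4 + 10.79 = 74.2 dB SPL.

74.2 dB SPL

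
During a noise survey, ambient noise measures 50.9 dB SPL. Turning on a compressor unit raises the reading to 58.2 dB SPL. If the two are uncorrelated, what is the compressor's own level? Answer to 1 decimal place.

57.3 dB SPL

Remove the background by subtracting linear intensities:
L_src = 10·log₁₀(10^(58.2/10) − 10^(50.9/10)) = 10·log₁₀(537700) = 57.3 dB SPL.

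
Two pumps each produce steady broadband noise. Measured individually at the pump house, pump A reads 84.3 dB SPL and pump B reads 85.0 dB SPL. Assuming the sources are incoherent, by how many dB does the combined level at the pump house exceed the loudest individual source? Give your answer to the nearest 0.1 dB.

2.7 dB

Incoherent sources sum as intensities:
L_total = 10·log₁₀(10^(84.3/10) + 10^(85.0/10)) = 87.67 dB SPL.
Excess over the loudest (85.0 dB): 87.67 − 85.0 = 2.7 dB.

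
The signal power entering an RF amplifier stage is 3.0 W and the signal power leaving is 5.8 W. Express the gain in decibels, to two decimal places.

Power is a power quantity, so gain = 10·log₁₀(P_out/P_in).
10·log₁₀(5.8/3.0) = 10·log₁₀(1.933) = 2.86 dB.

2.86 dB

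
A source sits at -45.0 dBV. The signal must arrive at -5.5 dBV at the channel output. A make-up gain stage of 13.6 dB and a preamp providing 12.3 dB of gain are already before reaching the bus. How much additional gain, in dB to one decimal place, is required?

13.6 dB

The required make-up gain is the shortfall in the dB sum.
G = -5.5 − (-45.0) − 13.6 − 12.3 = 13.6 dB.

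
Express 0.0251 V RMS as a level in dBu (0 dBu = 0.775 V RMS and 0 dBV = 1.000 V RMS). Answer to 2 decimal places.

dBu = 20·log₁₀(V / 0.775 V).
20·log₁₀(0.0251/0.775) = -29.79 dBu.

-29.79 dBu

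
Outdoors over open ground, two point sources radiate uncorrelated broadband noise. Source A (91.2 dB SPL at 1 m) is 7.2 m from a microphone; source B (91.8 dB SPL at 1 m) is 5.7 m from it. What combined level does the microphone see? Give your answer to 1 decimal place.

78.6 dB SPL

At the listener: L_A = 91.2 − 20·log₁₀(7.2) = 74.05 dB; L_B = 91.8 − 20·log₁₀(5.7) = 76.68 dB.
Combined: 10·log₁₀(10^(74.05/10)+10^(76.68/10)) = 78.6 dB SPL.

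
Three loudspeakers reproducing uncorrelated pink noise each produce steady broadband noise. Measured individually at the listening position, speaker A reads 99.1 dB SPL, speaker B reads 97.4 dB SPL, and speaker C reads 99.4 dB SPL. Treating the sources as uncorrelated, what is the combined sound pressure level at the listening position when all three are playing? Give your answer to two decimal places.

Uncorrelated sources add in intensity (power), not in dB.
L_total = 10·log₁₀(10^(99.1/10) + 10^(97.4/10) + 10^(99.4/10)) = 10·log₁₀(22333000000) = 103.49 dB SPL.

103.49 dB SPL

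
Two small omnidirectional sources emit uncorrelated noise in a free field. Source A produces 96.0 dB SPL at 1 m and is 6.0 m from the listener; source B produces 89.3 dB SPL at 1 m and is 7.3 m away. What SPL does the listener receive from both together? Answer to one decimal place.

At the listener: L_A = 96.0 − 20·log₁₀(6.0) = 80.44 dB; L_B = 89.3 − 20·log₁₀(7.3) = 72.03 dB.
Combined: 10·log₁₀(10^(80.44/10)+10^(72.03/10)) = 81.0 dB SPL.

81.0 dB SPL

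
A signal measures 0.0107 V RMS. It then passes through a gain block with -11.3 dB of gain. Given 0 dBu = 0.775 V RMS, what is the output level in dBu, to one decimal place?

-48.5 dBu

Input level: 20·log₁₀(0.0107/0.775) = -37.20 dBu.
Output: -37.20 − 11.3 = -48.5 dBu.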